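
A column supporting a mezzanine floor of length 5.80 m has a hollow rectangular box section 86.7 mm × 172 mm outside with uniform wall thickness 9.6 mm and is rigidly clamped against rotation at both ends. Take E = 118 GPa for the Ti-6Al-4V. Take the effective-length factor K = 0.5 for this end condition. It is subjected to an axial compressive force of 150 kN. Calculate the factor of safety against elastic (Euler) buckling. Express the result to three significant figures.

n ≈ 5.01

Inner dimensions: h_i = 172 − 2×9.6 = 152.8 mm, b_i = 86.7 − 2×9.6 = 67.50 mm
Weak-axis I_min = (h_o·b_o³ − h_i·b_i³)/12 with b_o = 86.7, b_i = 67.50 mm (shorter outer/inner sides).
I_min = (172×86.7³ − 152.8×67.50³)/12 = 5.425×10^6 mm⁴
I = 5.425×10^6 mm⁴ = 5.425×10^-6 m⁴
Effective length L_e = K·L = 0.5 × 5.80 = 2.900 m
P_cr = π²EI / L_e² = π² × 118×10⁹ × 5.425×10^-6 / 2.900² = 7.513×10^5 N
Factor of safety n = P_cr / P = 751.27 / 150 = 5.01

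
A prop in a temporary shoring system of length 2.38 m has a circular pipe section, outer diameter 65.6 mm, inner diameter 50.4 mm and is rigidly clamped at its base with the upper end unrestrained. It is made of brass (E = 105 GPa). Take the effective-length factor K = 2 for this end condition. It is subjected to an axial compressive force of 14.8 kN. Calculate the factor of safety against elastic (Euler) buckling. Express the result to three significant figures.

d_o = 65.6 mm, d_i = 50.4 mm
I = π(d_o⁴ − d_i⁴)/64 = π(65.6⁴ − 50.40⁴)/64 = 5.923×10^5 mm⁴
I = 5.923×10^5 mm⁴ = 5.923×10^-7 m⁴
Effective length L_e = K·L = 2 × 2.38 = 4.760 m
P_cr = π²EI / L_e² = π² × 105×10⁹ × 5.923×10^-7 / 4.760² = 2.709×10^4 N
Factor of safety n = P_cr / P = 27.091 / 14.8 = 1.83

n ≈ 1.83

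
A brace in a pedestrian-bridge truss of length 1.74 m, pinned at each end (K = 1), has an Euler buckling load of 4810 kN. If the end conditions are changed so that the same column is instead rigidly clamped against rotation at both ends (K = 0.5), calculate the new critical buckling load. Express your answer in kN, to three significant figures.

P_cr ≈ 19200 kN

P_cr ∝ 1/K², so P_cr,new = P_cr,old × (K_old/K_new)² = 4810 × (1/0.5)²
= 4810 × 4.000 = 19200 kN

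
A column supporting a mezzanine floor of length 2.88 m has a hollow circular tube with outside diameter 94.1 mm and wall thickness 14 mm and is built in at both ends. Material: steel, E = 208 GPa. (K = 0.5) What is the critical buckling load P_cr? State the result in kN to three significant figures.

Inner diameter d_i = 94.1 − 2×14 = 66.10 mm
I = π(d_o⁴ − d_i⁴)/64 = π(94.1⁴ − 66.10⁴)/64 = 2.912×10^6 mm⁴
I = 2.912×10^6 mm⁴ = 2.912×10^-6 m⁴
Effective length L_e = K·L = 0.5 × 2.88 = 1.440 m
P_cr = π²EI / L_e² = π² × 208×10⁹ × 2.912×10^-6 / 1.440² = 2.883×10^6 N

P_cr ≈ 2880 kN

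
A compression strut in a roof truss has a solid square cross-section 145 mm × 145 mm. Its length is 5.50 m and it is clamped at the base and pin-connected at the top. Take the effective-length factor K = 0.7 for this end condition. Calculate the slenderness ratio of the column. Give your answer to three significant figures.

λ ≈ 92.0

I = a⁴/12 = 145⁴/12 = 3.684×10^7 mm⁴
A = 2.103×10^4 mm²;  r_min = √(I/A) = √(3.684×10^7/2.103×10^4) = 41.86 mm
L_e = K·L = 0.7 × 5.50 m = 3.850 m = 3850.0 mm
λ = L_e / r_min = 3850.0 / 41.86 = 92.0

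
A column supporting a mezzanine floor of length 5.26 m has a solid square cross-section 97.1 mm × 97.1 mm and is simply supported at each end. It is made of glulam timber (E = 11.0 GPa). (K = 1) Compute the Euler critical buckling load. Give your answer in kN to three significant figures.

P_cr ≈ 29.1 kN

I = a⁴/12 = 97.1⁴/12 = 7.408×10^6 mm⁴
I = 7.408×10^6 mm⁴ = 7.408×10^-6 m⁴
Effective length L_e = K·L = 1 × 5.26 = 5.260 m
P_cr = π²EI / L_e² = π² × 11.0×10⁹ × 7.408×10^-6 / 5.260² = 2.907×10^4 N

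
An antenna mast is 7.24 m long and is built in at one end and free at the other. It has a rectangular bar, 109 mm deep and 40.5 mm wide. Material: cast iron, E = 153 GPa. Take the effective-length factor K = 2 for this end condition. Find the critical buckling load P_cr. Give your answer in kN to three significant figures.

P_cr ≈ 4.35 kN

Buckling occurs about the weak axis: I_min = h·b³/12 with b = 40.5 mm (the shorter side).
I_min = 109×40.5³/12 = 6.034×10^5 mm⁴
I = 6.034×10^5 mm⁴ = 6.034×10^-7 m⁴
Effective length L_e = K·L = 2 × 7.24 = 14.48 m
P_cr = π²EI / L_e² = π² × 153×10⁹ × 6.034×10^-7 / 14.48² = 4.346×10^3 N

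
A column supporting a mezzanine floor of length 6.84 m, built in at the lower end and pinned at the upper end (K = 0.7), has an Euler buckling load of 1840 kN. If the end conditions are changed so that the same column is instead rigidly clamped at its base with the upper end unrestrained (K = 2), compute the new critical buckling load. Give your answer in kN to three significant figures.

P_cr ∝ 1/K², so P_cr,new = P_cr,old × (K_old/K_new)² = 1840 × (0.7/2)²
= 1840 × 0.1225 = 225 kN

P_cr ≈ 225 kN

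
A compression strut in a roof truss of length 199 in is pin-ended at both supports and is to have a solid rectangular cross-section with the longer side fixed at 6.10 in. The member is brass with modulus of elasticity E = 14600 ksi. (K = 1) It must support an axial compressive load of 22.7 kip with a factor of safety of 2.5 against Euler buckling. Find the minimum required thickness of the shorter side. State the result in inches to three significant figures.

b ≈ 3.13 in

Required P_cr = n·P = 2.5 × 22.7 = 56.75 kip
L_e = K·L = 1 × 199 = 199.0 in
Required I = P_cr·L_e²/(π²E) = 5.675×10^4 × 199.0² / (π² × 1.46×10^7) = 15.60 in⁴
Rectangle, weak axis: I_min = h·b³/12 with h = 6.10 in fixed  ⇒  b = (12I/h)^(1/3) = 3.13 in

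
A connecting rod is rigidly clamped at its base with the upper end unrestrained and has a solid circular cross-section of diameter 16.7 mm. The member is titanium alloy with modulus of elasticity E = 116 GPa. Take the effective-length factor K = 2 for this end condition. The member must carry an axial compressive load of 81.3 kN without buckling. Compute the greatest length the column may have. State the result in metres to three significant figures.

L_max ≈ 0.116 m

I = πd⁴/64 = π×16.7⁴/64 = 3.818×10^3 mm⁴
I = 3.818×10^-9 m⁴
At the buckling limit P_cr = P = 8.130×10^4 N
From P_cr = π²EI/(K·L)²:  L = (1/K)·√(π²EI/P_cr) = (1/2)·√(π²×1.16×10^11×3.818×10^-9/8.130×10^4)
L = 0.116 m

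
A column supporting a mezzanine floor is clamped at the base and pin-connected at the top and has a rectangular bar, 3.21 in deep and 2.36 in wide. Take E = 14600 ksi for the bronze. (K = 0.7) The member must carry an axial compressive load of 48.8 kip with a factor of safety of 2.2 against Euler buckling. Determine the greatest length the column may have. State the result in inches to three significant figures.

L_max ≈ 98.1 in

Buckling occurs about the weak axis: I_min = h·b³/12 with b = 2.36 in (the shorter side).
I_min = 3.21×2.36³/12 = 3.516 in⁴
Required critical load P_cr = n·P = 2.2 × 48.8 = 107.4 kip = 1.074×10^5 lb
From P_cr = π²EI/(K·L)²:  L = (1/K)·√(π²EI/P_cr) = (1/0.7)·√(π²×1.46×10^7×3.516/1.074×10^5)
L = 98.1 in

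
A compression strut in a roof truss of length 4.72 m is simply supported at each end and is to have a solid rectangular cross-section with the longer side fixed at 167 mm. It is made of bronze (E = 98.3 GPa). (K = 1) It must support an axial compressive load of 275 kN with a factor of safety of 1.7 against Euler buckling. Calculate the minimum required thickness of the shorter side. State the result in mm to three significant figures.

b ≈ 91.7 mm

Required P_cr = n·P = 1.7 × 275 = 467.5 kN
L_e = K·L = 1 × 4.72 = 4.720 m
Required I = P_cr·L_e²/(π²E) = 4.675×10^5 × 4.720² / (π² × 9.83×10^10) = 1.074×10^-5 m⁴
I_req = 1.074×10^7 mm⁴
Rectangle, weak axis: I_min = h·b³/12 with h = 167 mm fixed  ⇒  b = (12I/h)^(1/3) = 91.7 mm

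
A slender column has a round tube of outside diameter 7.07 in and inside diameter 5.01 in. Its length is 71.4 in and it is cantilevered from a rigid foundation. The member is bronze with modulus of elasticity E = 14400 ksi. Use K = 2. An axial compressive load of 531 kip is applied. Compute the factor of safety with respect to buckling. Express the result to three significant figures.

n ≈ 1.20

d_o = 7.07 in, d_i = 5.01 in
I = π(d_o⁴ − d_i⁴)/64 = π(7.07⁴ − 5.010⁴)/64 = 91.72 in⁴
Effective length L_e = K·L = 2 × 71.4 = 142.8 in
P_cr = π²EI / L_e² = π² × 14400×10³ × 91.72 / 142.8² = 6.392×10^5 lb
Factor of safety n = P_cr / P = 639.24 / 531 = 1.20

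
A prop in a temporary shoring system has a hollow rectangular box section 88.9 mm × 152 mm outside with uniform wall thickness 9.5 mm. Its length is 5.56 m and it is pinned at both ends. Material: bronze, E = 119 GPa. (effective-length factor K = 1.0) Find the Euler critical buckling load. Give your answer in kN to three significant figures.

P_cr ≈ 194 kN

Inner dimensions: h_i = 152 − 2×9.5 = 133.0 mm, b_i = 88.9 − 2×9.5 = 69.90 mm
Weak-axis I_min = (h_o·b_o³ − h_i·b_i³)/12 with b_o = 88.9, b_i = 69.90 mm (shorter outer/inner sides).
I_min = (152×88.9³ − 133.0×69.90³)/12 = 5.114×10^6 mm⁴
I = 5.114×10^6 mm⁴ = 5.114×10^-6 m⁴
Effective length L_e = K·L = 1 × 5.56 = 5.560 m
P_cr = π²EI / L_e² = π² × 119×10⁹ × 5.114×10^-6 / 5.560² = 1.943×10^5 N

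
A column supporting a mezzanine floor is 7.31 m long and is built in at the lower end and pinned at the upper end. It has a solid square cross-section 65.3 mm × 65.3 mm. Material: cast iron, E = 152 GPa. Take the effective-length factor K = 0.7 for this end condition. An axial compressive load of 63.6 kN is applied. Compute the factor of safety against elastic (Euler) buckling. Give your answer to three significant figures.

n ≈ 1.36

I = a⁴/12 = 65.3⁴/12 = 1.515×10^6 mm⁴
I = 1.515×10^6 mm⁴ = 1.515×10^-6 m⁴
Effective length L_e = K·L = 0.7 × 7.31 = 5.117 m
P_cr = π²EI / L_e² = π² × 152×10⁹ × 1.515×10^-6 / 5.117² = 8.681×10^4 N
Factor of safety n = P_cr / P = 86.813 / 63.6 = 1.36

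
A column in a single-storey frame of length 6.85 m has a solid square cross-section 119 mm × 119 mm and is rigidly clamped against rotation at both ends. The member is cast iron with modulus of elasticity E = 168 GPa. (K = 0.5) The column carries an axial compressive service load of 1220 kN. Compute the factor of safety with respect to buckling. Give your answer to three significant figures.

n ≈ 1.94

I = a⁴/12 = 119⁴/12 = 1.671×10^7 mm⁴
I = 1.671×10^7 mm⁴ = 1.671×10^-5 m⁴
Effective length L_e = K·L = 0.5 × 6.85 = 3.425 m
P_cr = π²EI / L_e² = π² × 168×10⁹ × 1.671×10^-5 / 3.425² = 2.362×10^6 N
Factor of safety n = P_cr / P = 2362.1 / 1220 = 1.94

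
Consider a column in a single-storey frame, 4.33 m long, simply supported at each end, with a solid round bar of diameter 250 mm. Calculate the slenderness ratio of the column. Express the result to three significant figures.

I = πd⁴/64 = π×250⁴/64 = 1.917×10^8 mm⁴
A = 4.909×10^4 mm²;  r_min = √(I/A) = √(1.917×10^8/4.909×10^4) = 62.50 mm
L_e = K·L = 1 × 4.33 m = 4.330 m = 4330.0 mm
λ = L_e / r_min = 4330.0 / 62.50 = 69.3

λ ≈ 69.3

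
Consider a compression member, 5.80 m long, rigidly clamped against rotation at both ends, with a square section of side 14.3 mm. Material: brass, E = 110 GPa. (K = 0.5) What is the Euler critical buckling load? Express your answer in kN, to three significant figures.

P_cr ≈ 0.450 kN

I = a⁴/12 = 14.3⁴/12 = 3.485×10^3 mm⁴
I = 3.485×10^3 mm⁴ = 3.485×10^-9 m⁴
Effective length L_e = K·L = 0.5 × 5.80 = 2.900 m
P_cr = π²EI / L_e² = π² × 110×10⁹ × 3.485×10^-9 / 2.900² = 449.8 N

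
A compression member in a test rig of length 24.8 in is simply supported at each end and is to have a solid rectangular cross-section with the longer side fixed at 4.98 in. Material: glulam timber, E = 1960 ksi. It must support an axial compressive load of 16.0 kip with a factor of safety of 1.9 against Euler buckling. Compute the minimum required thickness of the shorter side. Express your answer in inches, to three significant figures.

Required P_cr = n·P = 1.9 × 16.0 = 30.40 kip
L_e = K·L = 1 × 24.8 = 24.80 in
Required I = P_cr·L_e²/(π²E) = 3.040×10^4 × 24.80² / (π² × 1.96×10^6) = 0.9665 in⁴
Rectangle, weak axis: I_min = h·b³/12 with h = 4.98 in fixed  ⇒  b = (12I/h)^(1/3) = 1.33 in

b ≈ 1.33 in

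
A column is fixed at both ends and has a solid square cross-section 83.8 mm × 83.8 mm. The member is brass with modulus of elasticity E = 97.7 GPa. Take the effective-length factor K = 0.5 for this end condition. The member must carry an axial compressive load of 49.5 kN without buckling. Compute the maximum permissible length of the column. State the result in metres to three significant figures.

L_max ≈ 17.9 m

I = a⁴/12 = 83.8⁴/12 = 4.110×10^6 mm⁴
I = 4.110×10^-6 m⁴
At the buckling limit P_cr = P = 4.950×10^4 N
From P_cr = π²EI/(K·L)²:  L = (1/K)·√(π²EI/P_cr) = (1/0.5)·√(π²×9.77×10^10×4.110×10^-6/4.950×10^4)
L = 17.9 m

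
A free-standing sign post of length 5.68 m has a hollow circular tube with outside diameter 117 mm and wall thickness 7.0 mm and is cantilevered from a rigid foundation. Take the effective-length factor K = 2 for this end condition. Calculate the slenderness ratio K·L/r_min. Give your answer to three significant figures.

λ ≈ 292

Inner diameter d_i = 117 − 2×7.0 = 103.0 mm
I = π(d_o⁴ − d_i⁴)/64 = π(117⁴ − 103.0⁴)/64 = 3.674×10^6 mm⁴
A = 2.419×10^3 mm²;  r_min = √(I/A) = √(3.674×10^6/2.419×10^3) = 38.97 mm
L_e = K·L = 2 × 5.68 m = 11.36 m = 11360 mm
λ = L_e / r_min = 11360 / 38.97 = 292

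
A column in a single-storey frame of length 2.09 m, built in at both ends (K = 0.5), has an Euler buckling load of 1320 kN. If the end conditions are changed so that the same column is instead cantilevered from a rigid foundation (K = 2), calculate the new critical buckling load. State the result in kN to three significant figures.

P_cr ∝ 1/K², so P_cr,new = P_cr,old × (K_old/K_new)² = 1320 × (0.5/2)²
= 1320 × 0.06250 = 82.5 kN

P_cr ≈ 82.5 kN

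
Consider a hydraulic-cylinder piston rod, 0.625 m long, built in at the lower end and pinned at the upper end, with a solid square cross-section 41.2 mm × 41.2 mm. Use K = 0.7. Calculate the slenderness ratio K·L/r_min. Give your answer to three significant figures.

λ ≈ 36.8

For a square r = a/√12 = 41.2/√12 = 11.89 mm
L_e = K·L = 0.7 × 0.625 m = 0.4375 m = 437.50 mm
λ = L_e / r_min = 437.50 / 11.89 = 36.8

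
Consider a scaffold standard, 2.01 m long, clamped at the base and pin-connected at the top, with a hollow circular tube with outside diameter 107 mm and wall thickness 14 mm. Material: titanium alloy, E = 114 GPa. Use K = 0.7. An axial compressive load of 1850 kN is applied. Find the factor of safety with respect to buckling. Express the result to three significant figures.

Inner diameter d_i = 107 − 2×14 = 79.00 mm
I = π(d_o⁴ − d_i⁴)/64 = π(107⁴ − 79.00⁴)/64 = 4.522×10^6 mm⁴
I = 4.522×10^6 mm⁴ = 4.522×10^-6 m⁴
Effective length L_e = K·L = 0.7 × 2.01 = 1.407 m
P_cr = π²EI / L_e² = π² × 114×10⁹ × 4.522×10^-6 / 1.407² = 2.570×10^6 N
Factor of safety n = P_cr / P = 2570.3 / 1850 = 1.39

n ≈ 1.39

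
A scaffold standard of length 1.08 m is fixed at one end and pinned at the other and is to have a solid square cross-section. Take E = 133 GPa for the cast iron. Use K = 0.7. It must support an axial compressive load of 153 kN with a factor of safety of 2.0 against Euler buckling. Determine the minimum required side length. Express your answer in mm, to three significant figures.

Required P_cr = n·P = 2.0 × 153 = 306.0 kN
L_e = K·L = 0.7 × 1.08 = 0.7560 m
Required I = P_cr·L_e²/(π²E) = 3.060×10^5 × 0.7560² / (π² × 1.33×10^11) = 1.332×10^-7 m⁴
I_req = 1.332×10^5 mm⁴
Solid square: I = a⁴/12  ⇒  a = (12I)^(1/4) = (12×1.332×10^5)^(1/4) = 35.6 mm

a ≈ 35.6 mm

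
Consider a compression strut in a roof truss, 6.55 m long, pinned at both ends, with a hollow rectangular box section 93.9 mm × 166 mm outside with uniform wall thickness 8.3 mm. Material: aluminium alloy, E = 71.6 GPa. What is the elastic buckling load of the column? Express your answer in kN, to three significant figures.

P_cr ≈ 93.9 kN

Inner dimensions: h_i = 166 − 2×8.3 = 149.4 mm, b_i = 93.9 − 2×8.3 = 77.30 mm
Weak-axis I_min = (h_o·b_o³ − h_i·b_i³)/12 with b_o = 93.9, b_i = 77.30 mm (shorter outer/inner sides).
I_min = (166×93.9³ − 149.4×77.30³)/12 = 5.703×10^6 mm⁴
I = 5.703×10^6 mm⁴ = 5.703×10^-6 m⁴
Effective length L_e = K·L = 1 × 6.55 = 6.550 m
P_cr = π²EI / L_e² = π² × 71.6×10⁹ × 5.703×10^-6 / 6.550² = 9.393×10^4 N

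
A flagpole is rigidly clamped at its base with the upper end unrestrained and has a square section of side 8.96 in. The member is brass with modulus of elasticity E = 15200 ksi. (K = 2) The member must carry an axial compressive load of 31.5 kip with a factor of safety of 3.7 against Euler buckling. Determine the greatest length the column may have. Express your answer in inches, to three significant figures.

L_max ≈ 416 in

I = a⁴/12 = 8.96⁴/12 = 537.1 in⁴
Required critical load P_cr = n·P = 3.7 × 31.5 = 116.6 kip = 1.165×10^5 lb
From P_cr = π²EI/(K·L)²:  L = (1/K)·√(π²EI/P_cr) = (1/2)·√(π²×1.52×10^7×537.1/1.165×10^5)
L = 416 in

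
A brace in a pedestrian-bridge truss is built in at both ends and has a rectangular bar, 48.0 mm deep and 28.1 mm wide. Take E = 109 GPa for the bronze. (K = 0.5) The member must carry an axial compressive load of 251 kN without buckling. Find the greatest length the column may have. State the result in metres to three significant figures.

L_max ≈ 1.23 m

Buckling occurs about the weak axis: I_min = h·b³/12 with b = 28.1 mm (the shorter side).
I_min = 48.0×28.1³/12 = 8.875×10^4 mm⁴
I = 8.875×10^-8 m⁴
At the buckling limit P_cr = P = 2.510×10^5 N
From P_cr = π²EI/(K·L)²:  L = (1/K)·√(π²EI/P_cr) = (1/0.5)·√(π²×1.09×10^11×8.875×10^-8/2.510×10^5)
L = 1.23 m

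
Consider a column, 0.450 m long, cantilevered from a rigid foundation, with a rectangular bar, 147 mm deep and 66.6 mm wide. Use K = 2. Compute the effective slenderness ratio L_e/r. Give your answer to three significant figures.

Buckling occurs about the weak axis: I_min = h·b³/12 with b = 66.6 mm (the shorter side).
I_min = 147×66.6³/12 = 3.619×10^6 mm⁴
A = 9.790×10^3 mm²;  r_min = √(I/A) = √(3.619×10^6/9.790×10^3) = 19.23 mm
L_e = K·L = 2 × 0.450 m = 0.9000 m = 900.00 mm
λ = L_e / r_min = 900.00 / 19.23 = 46.8

λ ≈ 46.8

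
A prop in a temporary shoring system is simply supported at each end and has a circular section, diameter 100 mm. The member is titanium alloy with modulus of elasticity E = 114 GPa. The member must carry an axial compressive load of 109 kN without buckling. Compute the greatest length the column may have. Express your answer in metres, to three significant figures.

I = πd⁴/64 = π×100⁴/64 = 4.909×10^6 mm⁴
I = 4.909×10^-6 m⁴
At the buckling limit P_cr = P = 1.090×10^5 N
From P_cr = π²EI/(K·L)²:  L = (1/K)·√(π²EI/P_cr) = (1/1)·√(π²×1.14×10^11×4.909×10^-6/1.090×10^5)
L = 7.12 m

L_max ≈ 7.12 m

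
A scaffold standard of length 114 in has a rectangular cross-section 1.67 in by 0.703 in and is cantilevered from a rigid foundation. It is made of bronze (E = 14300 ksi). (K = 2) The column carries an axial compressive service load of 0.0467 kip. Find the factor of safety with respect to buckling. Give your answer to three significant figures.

Buckling occurs about the weak axis: I_min = h·b³/12 with b = 0.703 in (the shorter side).
I_min = 1.67×0.703³/12 = 4.835×10^-2 in⁴
Effective length L_e = K·L = 2 × 114 = 228.0 in
P_cr = π²EI / L_e² = π² × 14300×10³ × 4.835×10^-2 / 228.0² = 131.3 lb
Factor of safety n = P_cr / P = 0.13127 / 0.0467 = 2.81

n ≈ 2.81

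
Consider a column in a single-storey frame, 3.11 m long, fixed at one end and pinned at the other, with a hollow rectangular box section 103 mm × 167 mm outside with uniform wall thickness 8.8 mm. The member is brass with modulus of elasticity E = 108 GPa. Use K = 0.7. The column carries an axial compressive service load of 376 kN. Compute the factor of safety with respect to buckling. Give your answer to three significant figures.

Inner dimensions: h_i = 167 − 2×8.8 = 149.4 mm, b_i = 103 − 2×8.8 = 85.40 mm
Weak-axis I_min = (h_o·b_o³ − h_i·b_i³)/12 with b_o = 103, b_i = 85.40 mm (shorter outer/inner sides).
I_min = (167×103³ − 149.4×85.40³)/12 = 7.453×10^6 mm⁴
I = 7.453×10^6 mm⁴ = 7.453×10^-6 m⁴
Effective length L_e = K·L = 0.7 × 3.11 = 2.177 m
P_cr = π²EI / L_e² = π² × 108×10⁹ × 7.453×10^-6 / 2.177² = 1.676×10^6 N
Factor of safety n = P_cr / P = 1676.2 / 376 = 4.46

n ≈ 4.46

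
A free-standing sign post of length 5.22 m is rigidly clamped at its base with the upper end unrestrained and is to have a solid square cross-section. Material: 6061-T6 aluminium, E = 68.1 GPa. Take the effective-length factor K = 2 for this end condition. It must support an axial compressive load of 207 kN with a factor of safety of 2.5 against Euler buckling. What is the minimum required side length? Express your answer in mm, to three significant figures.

Required P_cr = n·P = 2.5 × 207 = 517.5 kN
L_e = K·L = 2 × 5.22 = 10.44 m
Required I = P_cr·L_e²/(π²E) = 5.175×10^5 × 10.44² / (π² × 6.81×10^10) = 8.392×10^-5 m⁴
I_req = 8.392×10^7 mm⁴
Solid square: I = a⁴/12  ⇒  a = (12I)^(1/4) = (12×8.392×10^7)^(1/4) = 178 mm

a ≈ 178 mm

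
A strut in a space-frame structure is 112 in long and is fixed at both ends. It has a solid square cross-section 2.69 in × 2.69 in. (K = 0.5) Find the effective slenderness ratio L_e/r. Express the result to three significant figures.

For a square r = a/√12 = 2.69/√12 = 0.7765 in
L_e = K·L = 0.5 × 112 = 56.00 in
λ = L_e / r_min = 56.000 / 0.7765 = 72.1

λ ≈ 72.1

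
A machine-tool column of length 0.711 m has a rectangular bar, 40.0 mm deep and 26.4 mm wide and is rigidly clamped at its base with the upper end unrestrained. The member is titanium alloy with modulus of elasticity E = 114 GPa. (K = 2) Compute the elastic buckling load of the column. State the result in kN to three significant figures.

P_cr ≈ 34.1 kN

Buckling occurs about the weak axis: I_min = h·b³/12 with b = 26.4 mm (the shorter side).
I_min = 40.0×26.4³/12 = 6.133×10^4 mm⁴
I = 6.133×10^4 mm⁴ = 6.133×10^-8 m⁴
Effective length L_e = K·L = 2 × 0.711 = 1.422 m
P_cr = π²EI / L_e² = π² × 114×10⁹ × 6.133×10^-8 / 1.422² = 3.413×10^4 N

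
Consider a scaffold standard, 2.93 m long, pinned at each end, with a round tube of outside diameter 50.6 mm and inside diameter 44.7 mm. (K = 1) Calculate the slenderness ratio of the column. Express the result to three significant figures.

λ ≈ 174

d_o = 50.6 mm, d_i = 44.7 mm
I = π(d_o⁴ − d_i⁴)/64 = π(50.6⁴ − 44.70⁴)/64 = 1.258×10^5 mm⁴
A = 441.6 mm²;  r_min = √(I/A) = √(1.258×10^5/441.6) = 16.88 mm
L_e = K·L = 1 × 2.93 m = 2.930 m = 2930.0 mm
λ = L_e / r_min = 2930.0 / 16.88 = 174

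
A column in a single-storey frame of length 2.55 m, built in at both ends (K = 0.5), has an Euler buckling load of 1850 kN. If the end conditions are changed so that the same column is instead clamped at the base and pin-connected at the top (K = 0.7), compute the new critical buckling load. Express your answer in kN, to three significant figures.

P_cr ∝ 1/K², so P_cr,new = P_cr,old × (K_old/K_new)² = 1850 × (0.5/0.7)²
= 1850 × 0.5102 = 944 kN

P_cr ≈ 944 kN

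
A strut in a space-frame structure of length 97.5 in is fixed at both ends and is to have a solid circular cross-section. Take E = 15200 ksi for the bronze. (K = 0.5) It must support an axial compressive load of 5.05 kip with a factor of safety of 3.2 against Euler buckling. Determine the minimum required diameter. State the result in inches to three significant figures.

d ≈ 1.51 in

Required P_cr = n·P = 3.2 × 5.05 = 16.16 kip
L_e = K·L = 0.5 × 97.5 = 48.75 in
Required I = P_cr·L_e²/(π²E) = 1.616×10^4 × 48.75² / (π² × 1.52×10^7) = 0.2560 in⁴
Solid circle: I = πd⁴/64  ⇒  d = (64I/π)^(1/4) = (64×0.2560/π)^(1/4) = 1.51 in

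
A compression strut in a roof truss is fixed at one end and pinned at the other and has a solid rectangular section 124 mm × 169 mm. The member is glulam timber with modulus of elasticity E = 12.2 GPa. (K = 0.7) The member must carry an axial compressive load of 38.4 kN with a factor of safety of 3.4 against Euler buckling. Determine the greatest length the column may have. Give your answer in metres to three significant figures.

Buckling occurs about the weak axis: I_min = h·b³/12 with b = 124 mm (the shorter side).
I_min = 169×124³/12 = 2.685×10^7 mm⁴
I = 2.685×10^-5 m⁴
Required critical load P_cr = n·P = 3.4 × 38.4 = 130.6 kN = 1.306×10^5 N
From P_cr = π²EI/(K·L)²:  L = (1/K)·√(π²EI/P_cr) = (1/0.7)·√(π²×1.22×10^10×2.685×10^-5/1.306×10^5)
L = 7.11 m

L_max ≈ 7.11 m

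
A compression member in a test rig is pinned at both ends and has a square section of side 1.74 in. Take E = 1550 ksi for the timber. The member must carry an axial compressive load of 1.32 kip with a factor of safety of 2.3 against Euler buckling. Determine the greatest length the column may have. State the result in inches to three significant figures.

I = a⁴/12 = 1.74⁴/12 = 0.7639 in⁴
Required critical load P_cr = n·P = 2.3 × 1.32 = 3.036 kip = 3.036×10^3 lb
From P_cr = π²EI/(K·L)²:  L = (1/K)·√(π²EI/P_cr) = (1/1)·√(π²×1.55×10^6×0.7639/3.036×10^3)
L = 62.0 in

L_max ≈ 62.0 in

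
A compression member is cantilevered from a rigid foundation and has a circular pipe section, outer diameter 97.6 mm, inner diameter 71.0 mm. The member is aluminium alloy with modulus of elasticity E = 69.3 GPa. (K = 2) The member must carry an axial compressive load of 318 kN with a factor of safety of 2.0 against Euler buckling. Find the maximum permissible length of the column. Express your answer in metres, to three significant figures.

L_max ≈ 0.929 m

d_o = 97.6 mm, d_i = 71.0 mm
I = π(d_o⁴ − d_i⁴)/64 = π(97.6⁴ − 71.00⁴)/64 = 3.207×10^6 mm⁴
I = 3.207×10^-6 m⁴
Required critical load P_cr = n·P = 2.0 × 318 = 636.0 kN = 6.360×10^5 N
From P_cr = π²EI/(K·L)²:  L = (1/K)·√(π²EI/P_cr) = (1/2)·√(π²×6.93×10^10×3.207×10^-6/6.360×10^5)
L = 0.929 m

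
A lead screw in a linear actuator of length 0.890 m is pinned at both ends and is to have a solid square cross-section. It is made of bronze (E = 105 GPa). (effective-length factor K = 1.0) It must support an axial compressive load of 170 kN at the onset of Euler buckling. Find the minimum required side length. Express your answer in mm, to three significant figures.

L_e = K·L = 1 × 0.890 = 0.8900 m
Required I = P_cr·L_e²/(π²E) = 1.700×10^5 × 0.8900² / (π² × 1.05×10^11) = 1.299×10^-7 m⁴
I_req = 1.299×10^5 mm⁴
Solid square: I = a⁴/12  ⇒  a = (12I)^(1/4) = (12×1.299×10^5)^(1/4) = 35.3 mm

a ≈ 35.3 mm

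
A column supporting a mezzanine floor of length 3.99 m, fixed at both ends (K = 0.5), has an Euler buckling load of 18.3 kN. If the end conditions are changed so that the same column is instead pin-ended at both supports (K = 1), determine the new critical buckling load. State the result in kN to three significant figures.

P_cr ∝ 1/K², so P_cr,new = P_cr,old × (K_old/K_new)² = 18.3 × (0.5/1)²
= 18.3 × 0.2500 = 4.58 kN

P_cr ≈ 4.58 kN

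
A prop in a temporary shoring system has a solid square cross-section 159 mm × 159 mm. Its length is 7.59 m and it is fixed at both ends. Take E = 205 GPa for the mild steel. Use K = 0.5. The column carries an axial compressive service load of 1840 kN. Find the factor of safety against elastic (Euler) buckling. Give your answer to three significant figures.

n ≈ 4.07

I = a⁴/12 = 159⁴/12 = 5.326×10^7 mm⁴
I = 5.326×10^7 mm⁴ = 5.326×10^-5 m⁴
Effective length L_e = K·L = 0.5 × 7.59 = 3.795 m
P_cr = π²EI / L_e² = π² × 205×10⁹ × 5.326×10^-5 / 3.795² = 7.482×10^6 N
Factor of safety n = P_cr / P = 7482.3 / 1840 = 4.07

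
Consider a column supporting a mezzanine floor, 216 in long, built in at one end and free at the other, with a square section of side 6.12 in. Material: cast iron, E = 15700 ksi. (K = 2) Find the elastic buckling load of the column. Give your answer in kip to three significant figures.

I = a⁴/12 = 6.12⁴/12 = 116.9 in⁴
Effective length L_e = K·L = 2 × 216 = 432.0 in
P_cr = π²EI / L_e² = π² × 15700×10³ × 116.9 / 432.0² = 9.706×10^4 lb

P_cr ≈ 97.1 kip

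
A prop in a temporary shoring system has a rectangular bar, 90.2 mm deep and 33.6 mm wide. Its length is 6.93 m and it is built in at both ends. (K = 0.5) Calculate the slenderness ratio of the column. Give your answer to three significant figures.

λ ≈ 357

For a rectangle r_min = b/√12 = 33.6/√12 = 9.699 mm
L_e = K·L = 0.5 × 6.93 m = 3.465 m = 3465.0 mm
λ = L_e / r_min = 3465.0 / 9.699 = 357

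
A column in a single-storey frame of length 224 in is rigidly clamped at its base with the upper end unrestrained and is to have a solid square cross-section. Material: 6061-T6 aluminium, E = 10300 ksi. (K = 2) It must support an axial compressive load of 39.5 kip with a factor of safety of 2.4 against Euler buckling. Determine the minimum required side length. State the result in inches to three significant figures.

Required P_cr = n·P = 2.4 × 39.5 = 94.80 kip
L_e = K·L = 2 × 224 = 448.0 in
Required I = P_cr·L_e²/(π²E) = 9.480×10^4 × 448.0² / (π² × 1.03×10^7) = 187.2 in⁴
Solid square: I = a⁴/12  ⇒  a = (12I)^(1/4) = (12×187.2)^(1/4) = 6.88 in

a ≈ 6.88 in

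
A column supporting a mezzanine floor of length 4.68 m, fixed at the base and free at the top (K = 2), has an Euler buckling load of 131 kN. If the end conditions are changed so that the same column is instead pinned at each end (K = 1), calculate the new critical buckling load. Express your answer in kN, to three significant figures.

P_cr ≈ 524 kN

P_cr ∝ 1/K², so P_cr,new = P_cr,old × (K_old/K_new)² = 131 × (2/1)²
= 131 × 4.000 = 524 kN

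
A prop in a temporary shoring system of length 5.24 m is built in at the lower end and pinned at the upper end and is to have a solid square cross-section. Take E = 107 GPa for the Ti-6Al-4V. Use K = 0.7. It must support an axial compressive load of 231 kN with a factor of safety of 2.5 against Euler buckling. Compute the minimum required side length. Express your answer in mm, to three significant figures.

a ≈ 96.9 mm

Required P_cr = n·P = 2.5 × 231 = 577.5 kN
L_e = K·L = 0.7 × 5.24 = 3.668 m
Required I = P_cr·L_e²/(π²E) = 5.775×10^5 × 3.668² / (π² × 1.07×10^11) = 7.357×10^-6 m⁴
I_req = 7.357×10^6 mm⁴
Solid square: I = a⁴/12  ⇒  a = (12I)^(1/4) = (12×7.357×10^6)^(1/4) = 96.9 mm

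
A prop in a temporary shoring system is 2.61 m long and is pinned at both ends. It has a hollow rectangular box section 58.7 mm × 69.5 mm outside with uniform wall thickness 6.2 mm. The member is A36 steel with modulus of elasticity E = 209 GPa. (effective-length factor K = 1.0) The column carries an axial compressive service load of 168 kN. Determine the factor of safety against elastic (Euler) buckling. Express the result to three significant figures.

n ≈ 1.26

Inner dimensions: h_i = 69.5 − 2×6.2 = 57.10 mm, b_i = 58.7 − 2×6.2 = 46.30 mm
Weak-axis I_min = (h_o·b_o³ − h_i·b_i³)/12 with b_o = 58.7, b_i = 46.30 mm (shorter outer/inner sides).
I_min = (69.5×58.7³ − 57.10×46.30³)/12 = 6.992×10^5 mm⁴
I = 6.992×10^5 mm⁴ = 6.992×10^-7 m⁴
Effective length L_e = K·L = 1 × 2.61 = 2.610 m
P_cr = π²EI / L_e² = π² × 209×10⁹ × 6.992×10^-7 / 2.610² = 2.117×10^5 N
Factor of safety n = P_cr / P = 211.71 / 168 = 1.26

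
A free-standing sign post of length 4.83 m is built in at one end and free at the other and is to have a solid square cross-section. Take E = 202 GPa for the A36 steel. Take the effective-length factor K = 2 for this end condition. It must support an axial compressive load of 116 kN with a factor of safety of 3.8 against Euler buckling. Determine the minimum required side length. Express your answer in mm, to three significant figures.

a ≈ 125 mm

Required P_cr = n·P = 3.8 × 116 = 440.8 kN
L_e = K·L = 2 × 4.83 = 9.660 m
Required I = P_cr·L_e²/(π²E) = 4.408×10^5 × 9.660² / (π² × 2.02×10^11) = 2.063×10^-5 m⁴
I_req = 2.063×10^7 mm⁴
Solid square: I = a⁴/12  ⇒  a = (12I)^(1/4) = (12×2.063×10^7)^(1/4) = 125 mm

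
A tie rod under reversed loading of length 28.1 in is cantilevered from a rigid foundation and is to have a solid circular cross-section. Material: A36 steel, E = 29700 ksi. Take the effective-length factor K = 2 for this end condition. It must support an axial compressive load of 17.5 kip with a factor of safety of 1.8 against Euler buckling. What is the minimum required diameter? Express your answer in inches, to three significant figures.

d ≈ 1.62 in

Required P_cr = n·P = 1.8 × 17.5 = 31.50 kip
L_e = K·L = 2 × 28.1 = 56.20 in
Required I = P_cr·L_e²/(π²E) = 3.150×10^4 × 56.20² / (π² × 2.97×10^7) = 0.3394 in⁴
Solid circle: I = πd⁴/64  ⇒  d = (64I/π)^(1/4) = (64×0.3394/π)^(1/4) = 1.62 in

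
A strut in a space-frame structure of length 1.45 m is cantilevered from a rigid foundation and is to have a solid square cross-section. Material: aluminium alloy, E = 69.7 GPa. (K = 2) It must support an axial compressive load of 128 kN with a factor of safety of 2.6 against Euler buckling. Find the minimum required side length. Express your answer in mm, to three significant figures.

a ≈ 83.6 mm

Required P_cr = n·P = 2.6 × 128 = 332.8 kN
L_e = K·L = 2 × 1.45 = 2.900 m
Required I = P_cr·L_e²/(π²E) = 3.328×10^5 × 2.900² / (π² × 6.97×10^10) = 4.069×10^-6 m⁴
I_req = 4.069×10^6 mm⁴
Solid square: I = a⁴/12  ⇒  a = (12I)^(1/4) = (12×4.069×10^6)^(1/4) = 83.6 mm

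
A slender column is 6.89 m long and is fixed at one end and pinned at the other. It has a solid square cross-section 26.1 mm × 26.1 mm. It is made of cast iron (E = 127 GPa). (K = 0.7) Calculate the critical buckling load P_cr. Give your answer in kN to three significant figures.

I = a⁴/12 = 26.1⁴/12 = 3.867×10^4 mm⁴
I = 3.867×10^4 mm⁴ = 3.867×10^-8 m⁴
Effective length L_e = K·L = 0.7 × 6.89 = 4.823 m
P_cr = π²EI / L_e² = π² × 127×10⁹ × 3.867×10^-8 / 4.823² = 2.084×10^3 N

P_cr ≈ 2.08 kN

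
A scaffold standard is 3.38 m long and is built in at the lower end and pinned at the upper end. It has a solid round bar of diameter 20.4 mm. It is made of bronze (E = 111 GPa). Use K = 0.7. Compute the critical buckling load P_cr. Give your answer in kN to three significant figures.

P_cr ≈ 1.66 kN

I = πd⁴/64 = π×20.4⁴/64 = 8.501×10^3 mm⁴
I = 8.501×10^3 mm⁴ = 8.501×10^-9 m⁴
Effective length L_e = K·L = 0.7 × 3.38 = 2.366 m
P_cr = π²EI / L_e² = π² × 111×10⁹ × 8.501×10^-9 / 2.366² = 1.664×10^3 N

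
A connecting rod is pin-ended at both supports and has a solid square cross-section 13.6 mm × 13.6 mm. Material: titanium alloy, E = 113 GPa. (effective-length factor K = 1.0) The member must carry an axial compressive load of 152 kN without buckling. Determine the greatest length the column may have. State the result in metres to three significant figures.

I = a⁴/12 = 13.6⁴/12 = 2.851×10^3 mm⁴
I = 2.851×10^-9 m⁴
At the buckling limit P_cr = P = 1.520×10^5 N
From P_cr = π²EI/(K·L)²:  L = (1/K)·√(π²EI/P_cr) = (1/1)·√(π²×1.13×10^11×2.851×10^-9/1.520×10^5)
L = 0.145 m

L_max ≈ 0.145 m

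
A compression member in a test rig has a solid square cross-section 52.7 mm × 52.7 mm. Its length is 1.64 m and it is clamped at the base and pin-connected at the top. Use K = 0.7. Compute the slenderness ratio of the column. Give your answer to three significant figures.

λ ≈ 75.5

For a square r = a/√12 = 52.7/√12 = 15.21 mm
L_e = K·L = 0.7 × 1.64 m = 1.148 m = 1148.0 mm
λ = L_e / r_min = 1148.0 / 15.21 = 75.5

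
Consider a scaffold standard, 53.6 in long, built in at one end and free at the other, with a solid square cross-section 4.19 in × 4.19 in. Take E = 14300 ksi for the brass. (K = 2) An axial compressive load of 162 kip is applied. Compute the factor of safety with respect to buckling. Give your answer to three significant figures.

n ≈ 1.95

I = a⁴/12 = 4.19⁴/12 = 25.68 in⁴
Effective length L_e = K·L = 2 × 53.6 = 107.2 in
P_cr = π²EI / L_e² = π² × 14300×10³ × 25.68 / 107.2² = 3.154×10^5 lb
Factor of safety n = P_cr / P = 315.44 / 162 = 1.95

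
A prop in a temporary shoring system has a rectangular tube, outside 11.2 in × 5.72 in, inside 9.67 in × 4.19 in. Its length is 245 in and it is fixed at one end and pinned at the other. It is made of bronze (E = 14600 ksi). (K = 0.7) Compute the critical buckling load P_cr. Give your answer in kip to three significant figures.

P_cr ≈ 565 kip

Weak-axis I_min = (h_o·b_o³ − h_i·b_i³)/12 with b_o = 5.72, b_i = 4.190 in (shorter outer/inner sides).
I_min = (11.2×5.72³ − 9.670×4.190³)/12 = 115.4 in⁴
Effective length L_e = K·L = 0.7 × 245 = 171.5 in
P_cr = π²EI / L_e² = π² × 14600×10³ × 115.4 / 171.5² = 5.653×10^5 lb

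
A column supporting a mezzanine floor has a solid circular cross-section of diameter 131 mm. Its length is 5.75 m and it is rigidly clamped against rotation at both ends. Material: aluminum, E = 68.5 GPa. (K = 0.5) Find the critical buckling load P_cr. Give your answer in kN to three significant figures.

I = πd⁴/64 = π×131⁴/64 = 1.446×10^7 mm⁴
I = 1.446×10^7 mm⁴ = 1.446×10^-5 m⁴
Effective length L_e = K·L = 0.5 × 5.75 = 2.875 m
P_cr = π²EI / L_e² = π² × 68.5×10⁹ × 1.446×10^-5 / 2.875² = 1.182×10^6 N

P_cr ≈ 1180 kN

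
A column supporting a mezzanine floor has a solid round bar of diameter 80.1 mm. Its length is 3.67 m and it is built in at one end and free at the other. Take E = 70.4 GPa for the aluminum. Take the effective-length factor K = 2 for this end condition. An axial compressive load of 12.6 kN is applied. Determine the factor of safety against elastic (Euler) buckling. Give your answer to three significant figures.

I = πd⁴/64 = π×80.1⁴/64 = 2.021×10^6 mm⁴
I = 2.021×10^6 mm⁴ = 2.021×10^-6 m⁴
Effective length L_e = K·L = 2 × 3.67 = 7.340 m
P_cr = π²EI / L_e² = π² × 70.4×10⁹ × 2.021×10^-6 / 7.340² = 2.606×10^4 N
Factor of safety n = P_cr / P = 26.060 / 12.6 = 2.07

n ≈ 2.07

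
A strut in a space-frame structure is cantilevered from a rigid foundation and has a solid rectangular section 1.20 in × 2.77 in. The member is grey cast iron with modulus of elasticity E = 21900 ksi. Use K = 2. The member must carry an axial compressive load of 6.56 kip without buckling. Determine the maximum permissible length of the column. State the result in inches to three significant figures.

Buckling occurs about the weak axis: I_min = h·b³/12 with b = 1.20 in (the shorter side).
I_min = 2.77×1.20³/12 = 0.3989 in⁴
At the buckling limit P_cr = P = 6.560×10^3 lb
From P_cr = π²EI/(K·L)²:  L = (1/K)·√(π²EI/P_cr) = (1/2)·√(π²×2.19×10^7×0.3989/6.560×10^3)
L = 57.3 in

L_max ≈ 57.3 in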